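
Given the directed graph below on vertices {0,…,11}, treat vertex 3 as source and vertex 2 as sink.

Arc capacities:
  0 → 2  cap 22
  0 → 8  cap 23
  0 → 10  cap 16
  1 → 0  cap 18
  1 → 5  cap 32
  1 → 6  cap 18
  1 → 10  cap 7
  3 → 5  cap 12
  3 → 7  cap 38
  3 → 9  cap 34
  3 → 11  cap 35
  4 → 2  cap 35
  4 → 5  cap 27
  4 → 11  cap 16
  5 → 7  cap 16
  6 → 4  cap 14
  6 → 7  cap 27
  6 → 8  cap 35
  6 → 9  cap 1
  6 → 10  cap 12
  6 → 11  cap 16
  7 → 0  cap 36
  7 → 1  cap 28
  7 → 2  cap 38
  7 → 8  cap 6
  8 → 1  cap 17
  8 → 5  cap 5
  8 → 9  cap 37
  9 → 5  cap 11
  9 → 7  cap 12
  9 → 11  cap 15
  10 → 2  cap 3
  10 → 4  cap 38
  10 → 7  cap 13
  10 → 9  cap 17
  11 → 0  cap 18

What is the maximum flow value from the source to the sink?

augment #1: 3→7→2 bottleneck 38, total now 38
augment #2: 3→11→0→2 bottleneck 18, total now 56
augment #3: 3→5→7→0→2 bottleneck 4, total now 60
augment #4: 3→5→7→0→10→2 bottleneck 3, total now 63
augment #5: 3→5→7→0→10→4→2 bottleneck 5, total now 68
augment #6: 3→9→7→0→10→4→2 bottleneck 8, total now 76
augment #7: 3→9→7→1→6→4→2 bottleneck 4, total now 80
augment #8: 3→9→5→7→1→6→4→2 bottleneck 4, total now 84

Maximum flow value: 84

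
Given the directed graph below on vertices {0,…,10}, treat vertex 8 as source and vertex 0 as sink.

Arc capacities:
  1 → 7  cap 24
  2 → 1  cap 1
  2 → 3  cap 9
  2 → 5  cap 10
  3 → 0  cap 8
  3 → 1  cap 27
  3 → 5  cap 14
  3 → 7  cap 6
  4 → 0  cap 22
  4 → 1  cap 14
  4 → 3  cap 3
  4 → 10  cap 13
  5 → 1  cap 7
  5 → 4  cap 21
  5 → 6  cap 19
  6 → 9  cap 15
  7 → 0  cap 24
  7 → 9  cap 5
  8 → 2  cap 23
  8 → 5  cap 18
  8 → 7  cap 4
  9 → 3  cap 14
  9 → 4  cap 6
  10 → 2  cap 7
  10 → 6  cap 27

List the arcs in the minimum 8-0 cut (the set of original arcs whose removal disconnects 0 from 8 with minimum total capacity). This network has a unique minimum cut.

Min-cut arcs: {(2,1), (2,3), (2,5), (8,5), (8,7)} (total capacity 42)

augment #1: 8→7→0 push 4
augment #2: 8→2→3→0 push 8
augment #3: 8→5→4→0 push 18
augment #4: 8→2→1→7→0 push 1
augment #5: 8→2→3→7→0 push 1
augment #6: 8→2→5→4→0 push 3
augment #7: 8→2→5→1→7→0 push 7
max flow = 42; residual-reachable set from 8 gives S-side
cut edges (S→T): {(2,1), (2,3), (2,5), (8,5), (8,7)} total cap 42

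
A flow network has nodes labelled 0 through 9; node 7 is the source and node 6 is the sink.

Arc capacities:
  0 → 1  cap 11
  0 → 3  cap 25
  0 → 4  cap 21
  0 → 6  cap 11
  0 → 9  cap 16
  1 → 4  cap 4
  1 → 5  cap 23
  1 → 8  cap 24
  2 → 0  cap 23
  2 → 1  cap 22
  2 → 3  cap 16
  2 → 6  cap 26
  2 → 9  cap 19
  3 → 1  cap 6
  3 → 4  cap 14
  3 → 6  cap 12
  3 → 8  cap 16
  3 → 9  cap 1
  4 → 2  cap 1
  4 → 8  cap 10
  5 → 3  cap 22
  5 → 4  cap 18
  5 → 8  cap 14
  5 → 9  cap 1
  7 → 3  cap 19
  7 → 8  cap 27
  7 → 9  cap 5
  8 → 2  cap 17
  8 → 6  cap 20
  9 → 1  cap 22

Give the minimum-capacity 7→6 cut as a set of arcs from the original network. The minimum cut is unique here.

augment #1: 7→3→6 push 12
augment #2: 7→8→6 push 20
augment #3: 7→8→2→6 push 7
augment #4: 7→3→4→2→6 push 1
augment #5: 7→3→8→2→6 push 6
augment #6: 7→9→1→8→2→6 push 4
max flow = 50; residual-reachable set from 7 gives S-side
cut edges (S→T): {(3,6), (4,2), (8,2), (8,6)} total cap 50

Min-cut arcs: {(3,6), (4,2), (8,2), (8,6)} (total capacity 50)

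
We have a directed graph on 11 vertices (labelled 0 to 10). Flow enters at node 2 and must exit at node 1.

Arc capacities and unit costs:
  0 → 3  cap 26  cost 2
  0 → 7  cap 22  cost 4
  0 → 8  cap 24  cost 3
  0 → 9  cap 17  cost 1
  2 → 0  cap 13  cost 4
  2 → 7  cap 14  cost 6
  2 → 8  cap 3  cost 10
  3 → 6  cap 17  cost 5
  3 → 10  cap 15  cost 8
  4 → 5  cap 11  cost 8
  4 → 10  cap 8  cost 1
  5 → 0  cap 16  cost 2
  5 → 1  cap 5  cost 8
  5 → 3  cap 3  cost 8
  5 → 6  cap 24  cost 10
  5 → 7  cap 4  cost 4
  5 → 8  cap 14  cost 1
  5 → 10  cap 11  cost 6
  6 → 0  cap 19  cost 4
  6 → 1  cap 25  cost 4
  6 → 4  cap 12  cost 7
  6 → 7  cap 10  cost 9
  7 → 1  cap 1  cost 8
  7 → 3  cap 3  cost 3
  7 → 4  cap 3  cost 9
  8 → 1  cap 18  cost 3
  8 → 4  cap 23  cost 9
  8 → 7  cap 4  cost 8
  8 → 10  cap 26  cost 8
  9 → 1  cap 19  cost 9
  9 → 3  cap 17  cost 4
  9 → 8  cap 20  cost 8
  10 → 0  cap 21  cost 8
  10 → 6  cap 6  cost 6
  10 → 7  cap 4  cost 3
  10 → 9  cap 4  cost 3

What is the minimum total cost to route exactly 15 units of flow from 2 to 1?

shortest-cost path #1: 2→0→8→1 push 13 @ unit cost 10 (adds 130)
shortest-cost path #2: 2→8→1 push 2 @ unit cost 13 (adds 26)
total cost = 156

Minimum cost for 15 units: 156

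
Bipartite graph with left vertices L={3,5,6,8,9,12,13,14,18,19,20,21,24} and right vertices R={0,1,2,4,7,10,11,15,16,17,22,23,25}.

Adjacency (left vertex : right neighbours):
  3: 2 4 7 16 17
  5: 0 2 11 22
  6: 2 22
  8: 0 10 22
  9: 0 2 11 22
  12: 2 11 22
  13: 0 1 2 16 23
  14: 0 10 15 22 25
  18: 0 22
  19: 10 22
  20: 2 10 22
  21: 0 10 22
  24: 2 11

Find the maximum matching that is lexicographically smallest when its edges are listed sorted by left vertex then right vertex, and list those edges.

Lex-smallest maximum matching: {(3,4), (5,0), (6,2), (8,10), (9,11), (12,22), (13,1), (14,15)}

|M| = 8 (so the lex-smallest maximum matching has 8 edges)
process left vertices in ascending order; for each, take the smallest-labelled available neighbour that still permits 8 edges overall, or leave it unmatched if none does
lex-smallest matching: {3-4, 5-0, 6-2, 8-10, 9-11, 12-22, 13-1, 14-15}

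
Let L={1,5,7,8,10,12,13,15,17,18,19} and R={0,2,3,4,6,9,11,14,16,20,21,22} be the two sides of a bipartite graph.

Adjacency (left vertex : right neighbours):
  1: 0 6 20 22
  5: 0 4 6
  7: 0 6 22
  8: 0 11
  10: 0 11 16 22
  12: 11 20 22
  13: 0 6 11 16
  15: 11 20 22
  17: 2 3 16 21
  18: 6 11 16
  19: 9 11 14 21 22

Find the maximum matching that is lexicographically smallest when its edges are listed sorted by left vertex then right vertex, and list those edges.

Lex-smallest maximum matching: {(1,0), (5,4), (7,6), (8,11), (10,16), (12,20), (15,22), (17,2), (19,9)}

|M| = 9 (so the lex-smallest maximum matching has 9 edges)
process left vertices in ascending order; for each, take the smallest-labelled available neighbour that still permits 9 edges overall, or leave it unmatched if none does
lex-smallest matching: {1-0, 5-4, 7-6, 8-11, 10-16, 12-20, 15-22, 17-2, 19-9}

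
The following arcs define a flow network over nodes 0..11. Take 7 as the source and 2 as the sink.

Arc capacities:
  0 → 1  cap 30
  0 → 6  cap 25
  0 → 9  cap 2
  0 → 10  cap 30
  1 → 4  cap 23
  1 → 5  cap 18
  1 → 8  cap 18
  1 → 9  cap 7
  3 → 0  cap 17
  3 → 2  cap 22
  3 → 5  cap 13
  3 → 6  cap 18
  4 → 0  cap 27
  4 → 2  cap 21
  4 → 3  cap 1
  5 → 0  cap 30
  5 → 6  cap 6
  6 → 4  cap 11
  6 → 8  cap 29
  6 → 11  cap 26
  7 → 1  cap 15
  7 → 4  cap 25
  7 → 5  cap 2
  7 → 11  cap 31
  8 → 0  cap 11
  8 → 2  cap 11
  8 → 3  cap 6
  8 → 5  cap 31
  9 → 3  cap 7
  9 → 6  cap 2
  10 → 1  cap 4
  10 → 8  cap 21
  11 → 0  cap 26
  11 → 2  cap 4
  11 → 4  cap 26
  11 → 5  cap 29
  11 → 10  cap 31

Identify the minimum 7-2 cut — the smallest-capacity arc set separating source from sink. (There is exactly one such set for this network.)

augment #1: 7→4→2 push 21
augment #2: 7→11→2 push 4
augment #3: 7→1→8→2 push 11
augment #4: 7→4→3→2 push 1
augment #5: 7→1→8→3→2 push 4
augment #6: 7→4→0→9→3→2 push 2
augment #7: 7→5→6→8→3→2 push 2
augment #8: 7→4→0→1→9→3→2 push 1
augment #9: 7→11→0→1→9→3→2 push 4
max flow = 50; residual-reachable set from 7 gives S-side
cut edges (S→T): {(4,2), (4,3), (8,2), (8,3), (9,3), (11,2)} total cap 50

Min-cut arcs: {(4,2), (4,3), (8,2), (8,3), (9,3), (11,2)} (total capacity 50)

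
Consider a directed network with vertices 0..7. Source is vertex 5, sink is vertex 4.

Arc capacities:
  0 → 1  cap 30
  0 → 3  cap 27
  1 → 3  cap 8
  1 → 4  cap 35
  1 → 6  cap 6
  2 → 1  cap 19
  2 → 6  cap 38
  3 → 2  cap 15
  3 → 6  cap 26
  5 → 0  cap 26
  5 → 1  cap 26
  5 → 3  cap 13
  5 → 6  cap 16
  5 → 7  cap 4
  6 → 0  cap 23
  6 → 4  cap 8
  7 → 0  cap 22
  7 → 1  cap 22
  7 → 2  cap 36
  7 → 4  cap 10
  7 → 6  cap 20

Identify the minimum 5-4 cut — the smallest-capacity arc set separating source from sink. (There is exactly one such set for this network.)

augment #1: 5→1→4 push 26
augment #2: 5→6→4 push 8
augment #3: 5→7→4 push 4
augment #4: 5→0→1→4 push 9
max flow = 47; residual-reachable set from 5 gives S-side
cut edges (S→T): {(1,4), (5,7), (6,4)} total cap 47

Min-cut arcs: {(1,4), (5,7), (6,4)} (total capacity 47)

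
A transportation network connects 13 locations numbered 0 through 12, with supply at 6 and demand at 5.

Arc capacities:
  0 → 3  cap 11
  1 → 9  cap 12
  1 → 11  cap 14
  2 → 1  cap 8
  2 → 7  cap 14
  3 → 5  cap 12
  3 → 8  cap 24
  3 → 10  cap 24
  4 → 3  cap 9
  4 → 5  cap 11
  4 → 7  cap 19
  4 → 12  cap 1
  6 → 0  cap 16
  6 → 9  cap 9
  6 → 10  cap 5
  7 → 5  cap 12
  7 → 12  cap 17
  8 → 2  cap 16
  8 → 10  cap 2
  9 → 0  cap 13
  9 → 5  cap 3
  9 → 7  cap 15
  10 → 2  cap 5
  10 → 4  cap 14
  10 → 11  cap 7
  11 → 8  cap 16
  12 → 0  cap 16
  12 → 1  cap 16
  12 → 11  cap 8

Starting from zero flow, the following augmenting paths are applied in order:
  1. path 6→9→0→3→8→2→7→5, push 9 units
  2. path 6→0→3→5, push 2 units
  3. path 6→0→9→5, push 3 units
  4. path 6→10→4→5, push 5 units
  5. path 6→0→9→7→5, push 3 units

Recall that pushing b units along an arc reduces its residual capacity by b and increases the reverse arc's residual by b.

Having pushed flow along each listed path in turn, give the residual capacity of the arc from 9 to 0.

after path 1 (6→9→0→3→8→2→7→5, push 9): res(9,0)=4
after path 2 (6→0→3→5, push 2): res(9,0)=4
after path 3 (6→0→9→5, push 3): res(9,0)=7
after path 4 (6→10→4→5, push 5): res(9,0)=7
after path 5 (6→0→9→7→5, push 3): res(9,0)=10

Residual capacity of (9,0): 10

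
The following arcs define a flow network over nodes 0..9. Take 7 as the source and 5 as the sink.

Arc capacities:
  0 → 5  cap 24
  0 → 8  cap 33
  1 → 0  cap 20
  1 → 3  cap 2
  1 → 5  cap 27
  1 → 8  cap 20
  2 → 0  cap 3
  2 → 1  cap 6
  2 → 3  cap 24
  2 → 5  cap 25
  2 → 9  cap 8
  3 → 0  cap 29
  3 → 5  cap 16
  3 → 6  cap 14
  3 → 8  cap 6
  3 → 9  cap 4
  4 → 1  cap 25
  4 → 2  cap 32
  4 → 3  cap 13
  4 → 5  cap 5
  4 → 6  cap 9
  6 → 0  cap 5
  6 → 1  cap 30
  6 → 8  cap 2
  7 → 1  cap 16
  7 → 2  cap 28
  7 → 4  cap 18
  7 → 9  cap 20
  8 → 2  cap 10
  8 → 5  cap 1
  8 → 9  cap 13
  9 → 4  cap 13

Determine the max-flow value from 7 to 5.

augment #1: 7→1→5 bottleneck 16, total now 16
augment #2: 7→2→5 bottleneck 25, total now 41
augment #3: 7→4→5 bottleneck 5, total now 46
augment #4: 7→2→0→5 bottleneck 3, total now 49
augment #5: 7→4→1→5 bottleneck 11, total now 60
augment #6: 7→4→3→5 bottleneck 2, total now 62
augment #7: 7→9→4→3→5 bottleneck 11, total now 73
augment #8: 7→9→4→1→0→5 bottleneck 2, total now 75

Maximum flow value: 75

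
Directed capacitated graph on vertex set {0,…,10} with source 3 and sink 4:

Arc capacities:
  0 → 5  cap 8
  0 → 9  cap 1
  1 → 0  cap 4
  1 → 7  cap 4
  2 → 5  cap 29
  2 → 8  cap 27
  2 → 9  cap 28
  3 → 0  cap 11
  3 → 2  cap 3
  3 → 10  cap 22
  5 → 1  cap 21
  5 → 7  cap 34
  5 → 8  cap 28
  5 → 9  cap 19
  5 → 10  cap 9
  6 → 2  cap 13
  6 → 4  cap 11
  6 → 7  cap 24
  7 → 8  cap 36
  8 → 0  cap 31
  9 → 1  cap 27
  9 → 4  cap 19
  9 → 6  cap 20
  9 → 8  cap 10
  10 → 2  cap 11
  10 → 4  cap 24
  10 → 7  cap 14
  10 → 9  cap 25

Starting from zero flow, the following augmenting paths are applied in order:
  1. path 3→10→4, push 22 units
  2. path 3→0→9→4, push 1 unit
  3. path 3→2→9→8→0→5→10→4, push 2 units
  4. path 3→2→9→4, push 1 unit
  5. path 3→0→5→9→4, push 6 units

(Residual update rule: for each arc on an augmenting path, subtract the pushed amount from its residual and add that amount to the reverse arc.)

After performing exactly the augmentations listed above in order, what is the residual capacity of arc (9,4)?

Residual capacity of (9,4): 11

after path 1 (3→10→4, push 22): res(9,4)=19
after path 2 (3→0→9→4, push 1): res(9,4)=18
after path 3 (3→2→9→8→0→5→10→4, push 2): res(9,4)=18
after path 4 (3→2→9→4, push 1): res(9,4)=17
after path 5 (3→0→5→9→4, push 6): res(9,4)=11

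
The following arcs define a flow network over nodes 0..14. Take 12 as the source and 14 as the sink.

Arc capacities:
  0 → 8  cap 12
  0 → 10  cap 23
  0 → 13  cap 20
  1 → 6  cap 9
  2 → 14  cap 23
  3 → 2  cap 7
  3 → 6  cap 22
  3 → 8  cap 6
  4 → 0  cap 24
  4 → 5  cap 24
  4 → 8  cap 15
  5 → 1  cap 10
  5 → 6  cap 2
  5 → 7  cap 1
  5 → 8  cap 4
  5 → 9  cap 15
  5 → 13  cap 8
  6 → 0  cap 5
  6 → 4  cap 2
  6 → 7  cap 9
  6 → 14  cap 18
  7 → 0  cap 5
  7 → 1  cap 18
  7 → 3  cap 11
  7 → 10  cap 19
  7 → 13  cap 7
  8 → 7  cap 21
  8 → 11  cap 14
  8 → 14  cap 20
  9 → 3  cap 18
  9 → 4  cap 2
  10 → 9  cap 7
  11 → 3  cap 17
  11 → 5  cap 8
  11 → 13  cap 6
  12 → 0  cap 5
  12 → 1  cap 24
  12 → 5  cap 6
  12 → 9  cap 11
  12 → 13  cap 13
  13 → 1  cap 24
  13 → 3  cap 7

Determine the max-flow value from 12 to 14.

Maximum flow value: 38

augment #1: 12→0→8→14 bottleneck 5, total now 5
augment #2: 12→1→6→14 bottleneck 9, total now 14
augment #3: 12→5→6→14 bottleneck 2, total now 16
augment #4: 12→5→8→14 bottleneck 4, total now 20
augment #5: 12→9→3→2→14 bottleneck 7, total now 27
augment #6: 12→9→3→6→14 bottleneck 4, total now 31
augment #7: 12→13→3→6→14 bottleneck 3, total now 34
augment #8: 12→13→3→8→14 bottleneck 4, total now 38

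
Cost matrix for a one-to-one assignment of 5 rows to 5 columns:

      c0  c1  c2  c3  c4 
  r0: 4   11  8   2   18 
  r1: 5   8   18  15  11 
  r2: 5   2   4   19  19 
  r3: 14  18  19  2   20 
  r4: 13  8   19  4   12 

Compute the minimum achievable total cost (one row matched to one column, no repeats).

Minimum assignment cost: 29

one of 2 optimal assignments: row0→col0 (cost 4), row1→col4 (cost 11), row2→col2 (cost 4), row3→col3 (cost 2), row4→col1 (cost 8)
total = 4 + 11 + 4 + 2 + 8 = 29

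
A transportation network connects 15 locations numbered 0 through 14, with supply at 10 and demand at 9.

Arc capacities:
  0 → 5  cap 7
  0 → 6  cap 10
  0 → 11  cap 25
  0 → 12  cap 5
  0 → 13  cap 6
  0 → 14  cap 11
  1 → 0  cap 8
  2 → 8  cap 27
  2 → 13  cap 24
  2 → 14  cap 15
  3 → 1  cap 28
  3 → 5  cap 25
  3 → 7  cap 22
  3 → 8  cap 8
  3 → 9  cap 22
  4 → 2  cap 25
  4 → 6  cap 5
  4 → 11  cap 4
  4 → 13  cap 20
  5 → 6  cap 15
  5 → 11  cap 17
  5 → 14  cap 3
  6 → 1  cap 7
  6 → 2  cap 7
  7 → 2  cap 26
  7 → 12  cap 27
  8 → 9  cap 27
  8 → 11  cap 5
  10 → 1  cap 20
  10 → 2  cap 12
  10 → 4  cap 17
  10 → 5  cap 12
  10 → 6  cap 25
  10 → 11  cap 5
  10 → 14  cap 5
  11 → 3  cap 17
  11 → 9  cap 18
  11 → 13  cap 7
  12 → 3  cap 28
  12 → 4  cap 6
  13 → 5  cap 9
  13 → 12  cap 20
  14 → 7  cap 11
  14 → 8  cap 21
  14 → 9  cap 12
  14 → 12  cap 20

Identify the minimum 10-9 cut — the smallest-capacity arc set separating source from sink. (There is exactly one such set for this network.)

Min-cut arcs: {(1,0), (6,2), (10,2), (10,4), (10,5), (10,11), (10,14)} (total capacity 66)

augment #1: 10→11→9 push 5
augment #2: 10→14→9 push 5
augment #3: 10→2→8→9 push 12
augment #4: 10→4→11→9 push 4
augment #5: 10→5→11→9 push 9
augment #6: 10→5→14→9 push 3
augment #7: 10→1→0→14→9 push 4
augment #8: 10→4→2→8→9 push 13
augment #9: 10→6→2→8→9 push 2
augment #10: 10→1→0→11→3→9 push 4
augment #11: 10→6→2→13→12→3→9 push 5
max flow = 66; residual-reachable set from 10 gives S-side
cut edges (S→T): {(1,0), (6,2), (10,2), (10,4), (10,5), (10,11), (10,14)} total cap 66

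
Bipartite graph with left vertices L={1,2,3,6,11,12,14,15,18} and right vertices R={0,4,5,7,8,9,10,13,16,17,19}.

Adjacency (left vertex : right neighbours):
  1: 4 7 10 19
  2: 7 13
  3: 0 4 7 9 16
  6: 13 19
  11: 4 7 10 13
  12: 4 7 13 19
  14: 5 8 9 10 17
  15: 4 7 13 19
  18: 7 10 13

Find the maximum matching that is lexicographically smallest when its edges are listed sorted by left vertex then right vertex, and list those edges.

Lex-smallest maximum matching: {(1,4), (2,7), (3,0), (6,13), (11,10), (12,19), (14,5)}

|M| = 7 (so the lex-smallest maximum matching has 7 edges)
process left vertices in ascending order; for each, take the smallest-labelled available neighbour that still permits 7 edges overall, or leave it unmatched if none does
lex-smallest matching: {1-4, 2-7, 3-0, 6-13, 11-10, 12-19, 14-5}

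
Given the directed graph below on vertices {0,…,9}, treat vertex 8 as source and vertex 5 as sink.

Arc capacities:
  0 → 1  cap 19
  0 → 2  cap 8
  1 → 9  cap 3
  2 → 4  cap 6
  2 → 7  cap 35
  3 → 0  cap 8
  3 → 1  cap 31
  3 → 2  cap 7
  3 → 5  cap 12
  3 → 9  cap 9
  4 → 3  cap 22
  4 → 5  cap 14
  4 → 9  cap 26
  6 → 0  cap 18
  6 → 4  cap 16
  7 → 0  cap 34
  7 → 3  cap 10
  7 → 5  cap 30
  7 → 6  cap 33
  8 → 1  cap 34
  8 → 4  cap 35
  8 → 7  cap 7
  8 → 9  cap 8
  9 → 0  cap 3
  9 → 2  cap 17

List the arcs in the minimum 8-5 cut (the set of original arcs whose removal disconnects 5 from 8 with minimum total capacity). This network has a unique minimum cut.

Min-cut arcs: {(1,9), (8,4), (8,7), (8,9)} (total capacity 53)

augment #1: 8→4→5 push 14
augment #2: 8→7→5 push 7
augment #3: 8→4→3→5 push 12
augment #4: 8→9→2→7→5 push 8
augment #5: 8→1→9→2→7→5 push 3
augment #6: 8→4→3→2→7→5 push 7
augment #7: 8→4→9→2→7→5 push 2
max flow = 53; residual-reachable set from 8 gives S-side
cut edges (S→T): {(1,9), (8,4), (8,7), (8,9)} total cap 53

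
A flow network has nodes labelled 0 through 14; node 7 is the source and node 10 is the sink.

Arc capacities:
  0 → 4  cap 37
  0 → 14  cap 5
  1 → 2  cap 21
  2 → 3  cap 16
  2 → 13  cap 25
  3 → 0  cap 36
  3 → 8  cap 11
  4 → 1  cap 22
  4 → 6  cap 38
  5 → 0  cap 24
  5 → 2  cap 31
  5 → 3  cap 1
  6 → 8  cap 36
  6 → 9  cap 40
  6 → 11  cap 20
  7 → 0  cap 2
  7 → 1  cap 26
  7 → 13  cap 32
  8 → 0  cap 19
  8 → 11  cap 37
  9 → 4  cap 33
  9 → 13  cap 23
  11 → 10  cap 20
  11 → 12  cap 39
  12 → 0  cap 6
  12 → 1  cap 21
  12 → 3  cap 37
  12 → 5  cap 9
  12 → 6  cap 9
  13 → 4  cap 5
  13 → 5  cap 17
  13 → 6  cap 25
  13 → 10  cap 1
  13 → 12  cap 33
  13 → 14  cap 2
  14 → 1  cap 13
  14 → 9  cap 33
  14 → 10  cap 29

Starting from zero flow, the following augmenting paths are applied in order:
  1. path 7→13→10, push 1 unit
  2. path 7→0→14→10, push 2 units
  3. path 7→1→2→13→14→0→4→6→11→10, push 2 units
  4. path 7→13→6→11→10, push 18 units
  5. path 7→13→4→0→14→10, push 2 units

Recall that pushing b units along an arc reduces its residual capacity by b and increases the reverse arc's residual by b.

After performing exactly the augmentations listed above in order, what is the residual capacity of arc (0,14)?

after path 1 (7→13→10, push 1): res(0,14)=5
after path 2 (7→0→14→10, push 2): res(0,14)=3
after path 3 (7→1→2→13→14→0→4→6→11→10, push 2): res(0,14)=5
after path 4 (7→13→6→11→10, push 18): res(0,14)=5
after path 5 (7→13→4→0→14→10, push 2): res(0,14)=3

Residual capacity of (0,14): 3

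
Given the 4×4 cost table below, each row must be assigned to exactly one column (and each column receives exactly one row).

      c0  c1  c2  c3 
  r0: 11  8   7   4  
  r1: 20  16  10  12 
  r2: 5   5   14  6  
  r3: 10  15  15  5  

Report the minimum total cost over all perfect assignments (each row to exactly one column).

Minimum assignment cost: 28

optimal assignment: row0→col1 (cost 8), row1→col2 (cost 10), row2→col0 (cost 5), row3→col3 (cost 5)
total = 8 + 10 + 5 + 5 = 28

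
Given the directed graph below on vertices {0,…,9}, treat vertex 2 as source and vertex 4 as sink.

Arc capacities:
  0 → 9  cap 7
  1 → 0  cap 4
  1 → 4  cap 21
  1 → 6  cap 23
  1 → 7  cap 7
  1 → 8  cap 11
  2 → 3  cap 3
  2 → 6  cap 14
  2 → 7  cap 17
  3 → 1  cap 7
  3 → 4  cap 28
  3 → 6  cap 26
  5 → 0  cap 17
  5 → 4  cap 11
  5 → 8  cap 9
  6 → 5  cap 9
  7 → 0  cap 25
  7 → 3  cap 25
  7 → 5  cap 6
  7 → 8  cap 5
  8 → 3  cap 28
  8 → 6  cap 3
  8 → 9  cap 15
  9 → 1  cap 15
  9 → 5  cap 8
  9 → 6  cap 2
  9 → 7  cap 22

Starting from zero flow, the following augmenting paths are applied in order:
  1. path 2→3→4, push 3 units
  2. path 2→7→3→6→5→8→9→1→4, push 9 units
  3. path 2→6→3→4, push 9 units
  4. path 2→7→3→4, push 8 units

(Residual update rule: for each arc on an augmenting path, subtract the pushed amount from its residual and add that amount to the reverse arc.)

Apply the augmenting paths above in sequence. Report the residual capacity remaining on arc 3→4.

after path 1 (2→3→4, push 3): res(3,4)=25
after path 2 (2→7→3→6→5→8→9→1→4, push 9): res(3,4)=25
after path 3 (2→6→3→4, push 9): res(3,4)=16
after path 4 (2→7→3→4, push 8): res(3,4)=8

Residual capacity of (3,4): 8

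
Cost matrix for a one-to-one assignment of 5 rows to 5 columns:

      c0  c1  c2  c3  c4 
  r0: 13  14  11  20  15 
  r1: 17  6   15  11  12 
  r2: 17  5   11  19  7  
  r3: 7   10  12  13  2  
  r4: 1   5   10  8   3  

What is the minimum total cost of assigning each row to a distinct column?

optimal assignment: row0→col2 (cost 11), row1→col3 (cost 11), row2→col1 (cost 5), row3→col4 (cost 2), row4→col0 (cost 1)
total = 11 + 11 + 5 + 2 + 1 = 30

Minimum assignment cost: 30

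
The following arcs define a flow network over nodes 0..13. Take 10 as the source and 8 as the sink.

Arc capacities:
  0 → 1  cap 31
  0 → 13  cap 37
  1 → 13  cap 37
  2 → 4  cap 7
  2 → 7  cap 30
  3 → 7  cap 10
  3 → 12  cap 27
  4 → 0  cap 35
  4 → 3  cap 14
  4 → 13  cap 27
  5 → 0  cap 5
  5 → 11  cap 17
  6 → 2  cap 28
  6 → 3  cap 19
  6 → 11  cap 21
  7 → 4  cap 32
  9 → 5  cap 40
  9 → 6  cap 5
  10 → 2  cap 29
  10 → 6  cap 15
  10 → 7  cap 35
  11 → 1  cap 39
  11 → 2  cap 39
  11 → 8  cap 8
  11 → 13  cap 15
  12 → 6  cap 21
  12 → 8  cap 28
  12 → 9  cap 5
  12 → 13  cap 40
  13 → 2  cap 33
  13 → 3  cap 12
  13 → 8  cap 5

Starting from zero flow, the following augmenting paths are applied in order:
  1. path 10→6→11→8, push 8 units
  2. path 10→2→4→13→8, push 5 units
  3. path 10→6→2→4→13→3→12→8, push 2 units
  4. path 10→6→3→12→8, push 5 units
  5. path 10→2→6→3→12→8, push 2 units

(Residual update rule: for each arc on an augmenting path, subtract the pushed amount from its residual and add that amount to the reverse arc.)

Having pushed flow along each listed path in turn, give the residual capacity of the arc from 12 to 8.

Residual capacity of (12,8): 19

after path 1 (10→6→11→8, push 8): res(12,8)=28
after path 2 (10→2→4→13→8, push 5): res(12,8)=28
after path 3 (10→6→2→4→13→3→12→8, push 2): res(12,8)=26
after path 4 (10→6→3→12→8, push 5): res(12,8)=21
after path 5 (10→2→6→3→12→8, push 2): res(12,8)=19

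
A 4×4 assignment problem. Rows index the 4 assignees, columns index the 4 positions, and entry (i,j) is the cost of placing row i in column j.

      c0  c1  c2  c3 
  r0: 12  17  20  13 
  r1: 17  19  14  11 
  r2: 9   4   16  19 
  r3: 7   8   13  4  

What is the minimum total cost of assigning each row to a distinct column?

optimal assignment: row0→col0 (cost 12), row1→col2 (cost 14), row2→col1 (cost 4), row3→col3 (cost 4)
total = 12 + 14 + 4 + 4 = 34

Minimum assignment cost: 34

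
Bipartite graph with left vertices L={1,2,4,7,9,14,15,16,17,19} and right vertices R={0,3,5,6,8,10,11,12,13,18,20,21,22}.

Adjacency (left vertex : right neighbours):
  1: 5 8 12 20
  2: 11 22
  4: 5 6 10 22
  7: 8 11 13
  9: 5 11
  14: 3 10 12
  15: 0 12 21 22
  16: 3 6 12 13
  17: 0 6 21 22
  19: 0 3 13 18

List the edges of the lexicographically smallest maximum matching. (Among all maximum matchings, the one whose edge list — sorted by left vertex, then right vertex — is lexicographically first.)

Lex-smallest maximum matching: {(1,5), (2,22), (4,6), (7,8), (9,11), (14,3), (15,0), (16,12), (17,21), (19,13)}

|M| = 10 (so the lex-smallest maximum matching has 10 edges)
process left vertices in ascending order; for each, take the smallest-labelled available neighbour that still permits 10 edges overall, or leave it unmatched if none does
lex-smallest matching: {1-5, 2-22, 4-6, 7-8, 9-11, 14-3, 15-0, 16-12, 17-21, 19-13}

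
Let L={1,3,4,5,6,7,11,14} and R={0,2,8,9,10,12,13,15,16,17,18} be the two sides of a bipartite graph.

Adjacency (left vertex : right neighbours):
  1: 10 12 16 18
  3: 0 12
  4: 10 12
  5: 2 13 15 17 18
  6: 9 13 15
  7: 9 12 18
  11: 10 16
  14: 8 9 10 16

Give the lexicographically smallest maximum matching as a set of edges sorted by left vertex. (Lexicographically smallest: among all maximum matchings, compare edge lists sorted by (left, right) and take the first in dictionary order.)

Lex-smallest maximum matching: {(1,10), (3,0), (4,12), (5,2), (6,9), (7,18), (11,16), (14,8)}

|M| = 8 (so the lex-smallest maximum matching has 8 edges)
process left vertices in ascending order; for each, take the smallest-labelled available neighbour that still permits 8 edges overall, or leave it unmatched if none does
lex-smallest matching: {1-10, 3-0, 4-12, 5-2, 6-9, 7-18, 11-16, 14-8}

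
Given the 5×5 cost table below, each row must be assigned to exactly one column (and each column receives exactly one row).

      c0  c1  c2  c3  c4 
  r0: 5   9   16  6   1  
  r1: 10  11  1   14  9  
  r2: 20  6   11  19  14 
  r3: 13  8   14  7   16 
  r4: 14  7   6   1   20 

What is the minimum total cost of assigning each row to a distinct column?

optimal assignment: row0→col4 (cost 1), row1→col2 (cost 1), row2→col1 (cost 6), row3→col0 (cost 13), row4→col3 (cost 1)
total = 1 + 1 + 6 + 13 + 1 = 22

Minimum assignment cost: 22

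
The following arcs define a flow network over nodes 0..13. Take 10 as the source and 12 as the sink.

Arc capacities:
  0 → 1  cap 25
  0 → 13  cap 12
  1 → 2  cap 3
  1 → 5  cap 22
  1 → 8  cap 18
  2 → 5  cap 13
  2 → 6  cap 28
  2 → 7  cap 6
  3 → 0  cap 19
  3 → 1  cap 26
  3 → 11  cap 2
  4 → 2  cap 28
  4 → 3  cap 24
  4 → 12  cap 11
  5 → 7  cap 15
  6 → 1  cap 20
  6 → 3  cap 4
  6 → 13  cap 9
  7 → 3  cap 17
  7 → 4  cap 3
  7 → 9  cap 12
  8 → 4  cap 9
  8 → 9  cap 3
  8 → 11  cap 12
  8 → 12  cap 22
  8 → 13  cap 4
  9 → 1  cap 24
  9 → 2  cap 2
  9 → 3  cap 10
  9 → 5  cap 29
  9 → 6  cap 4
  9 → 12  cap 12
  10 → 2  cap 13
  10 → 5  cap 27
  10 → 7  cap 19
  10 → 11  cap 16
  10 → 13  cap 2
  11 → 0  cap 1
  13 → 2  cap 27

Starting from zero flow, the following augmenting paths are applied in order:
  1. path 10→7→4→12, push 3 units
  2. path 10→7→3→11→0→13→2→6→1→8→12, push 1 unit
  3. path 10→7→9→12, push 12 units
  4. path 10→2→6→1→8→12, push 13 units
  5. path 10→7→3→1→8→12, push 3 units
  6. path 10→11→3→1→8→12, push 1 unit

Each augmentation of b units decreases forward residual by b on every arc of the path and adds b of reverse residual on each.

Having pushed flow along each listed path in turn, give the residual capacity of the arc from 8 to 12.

after path 1 (10→7→4→12, push 3): res(8,12)=22
after path 2 (10→7→3→11→0→13→2→6→1→8→12, push 1): res(8,12)=21
after path 3 (10→7→9→12, push 12): res(8,12)=21
after path 4 (10→2→6→1→8→12, push 13): res(8,12)=8
after path 5 (10→7→3→1→8→12, push 3): res(8,12)=5
after path 6 (10→11→3→1→8→12, push 1): res(8,12)=4

Residual capacity of (8,12): 4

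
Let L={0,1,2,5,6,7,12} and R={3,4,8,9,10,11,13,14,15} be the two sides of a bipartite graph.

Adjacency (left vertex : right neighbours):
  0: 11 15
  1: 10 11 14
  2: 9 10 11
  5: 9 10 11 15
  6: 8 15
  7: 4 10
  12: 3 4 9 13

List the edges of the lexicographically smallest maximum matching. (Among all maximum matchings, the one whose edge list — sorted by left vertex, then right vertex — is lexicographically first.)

|M| = 7 (so the lex-smallest maximum matching has 7 edges)
process left vertices in ascending order; for each, take the smallest-labelled available neighbour that still permits 7 edges overall, or leave it unmatched if none does
lex-smallest matching: {0-11, 1-10, 2-9, 5-15, 6-8, 7-4, 12-3}

Lex-smallest maximum matching: {(0,11), (1,10), (2,9), (5,15), (6,8), (7,4), (12,3)}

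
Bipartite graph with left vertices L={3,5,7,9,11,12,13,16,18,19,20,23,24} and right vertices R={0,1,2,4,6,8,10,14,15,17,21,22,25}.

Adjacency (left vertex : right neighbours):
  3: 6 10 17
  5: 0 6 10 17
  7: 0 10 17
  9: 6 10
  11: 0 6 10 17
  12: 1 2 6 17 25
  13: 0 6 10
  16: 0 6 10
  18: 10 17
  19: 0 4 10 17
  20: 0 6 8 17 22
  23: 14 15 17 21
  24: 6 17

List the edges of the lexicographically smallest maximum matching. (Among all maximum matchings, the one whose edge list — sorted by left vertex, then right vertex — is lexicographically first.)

|M| = 8 (so the lex-smallest maximum matching has 8 edges)
process left vertices in ascending order; for each, take the smallest-labelled available neighbour that still permits 8 edges overall, or leave it unmatched if none does
lex-smallest matching: {3-6, 5-0, 7-10, 11-17, 12-1, 19-4, 20-8, 23-14}

Lex-smallest maximum matching: {(3,6), (5,0), (7,10), (11,17), (12,1), (19,4), (20,8), (23,14)}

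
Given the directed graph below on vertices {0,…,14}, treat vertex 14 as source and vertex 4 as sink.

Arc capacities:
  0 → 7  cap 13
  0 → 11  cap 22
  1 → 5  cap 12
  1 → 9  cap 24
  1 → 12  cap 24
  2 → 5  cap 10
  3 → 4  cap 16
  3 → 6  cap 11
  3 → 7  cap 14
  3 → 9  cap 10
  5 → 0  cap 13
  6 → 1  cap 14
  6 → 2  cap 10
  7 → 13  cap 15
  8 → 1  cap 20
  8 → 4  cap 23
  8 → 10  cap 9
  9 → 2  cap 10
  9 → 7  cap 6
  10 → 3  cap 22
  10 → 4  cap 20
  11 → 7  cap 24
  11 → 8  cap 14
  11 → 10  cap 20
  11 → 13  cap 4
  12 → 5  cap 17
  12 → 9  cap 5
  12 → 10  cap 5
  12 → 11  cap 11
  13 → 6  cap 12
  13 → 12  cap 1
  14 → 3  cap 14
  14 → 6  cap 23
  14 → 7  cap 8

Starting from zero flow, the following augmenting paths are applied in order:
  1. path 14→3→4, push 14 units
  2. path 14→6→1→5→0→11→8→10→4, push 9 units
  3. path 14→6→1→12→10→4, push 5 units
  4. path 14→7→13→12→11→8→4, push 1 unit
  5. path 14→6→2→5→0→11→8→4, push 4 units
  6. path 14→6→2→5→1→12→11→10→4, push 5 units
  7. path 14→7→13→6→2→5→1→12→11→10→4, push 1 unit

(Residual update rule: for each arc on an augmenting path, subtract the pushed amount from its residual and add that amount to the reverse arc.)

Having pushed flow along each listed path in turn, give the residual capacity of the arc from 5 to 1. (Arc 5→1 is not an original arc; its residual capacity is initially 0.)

after path 1 (14→3→4, push 14): res(5,1)=0
after path 2 (14→6→1→5→0→11→8→10→4, push 9): res(5,1)=9
after path 3 (14→6→1→12→10→4, push 5): res(5,1)=9
after path 4 (14→7→13→12→11→8→4, push 1): res(5,1)=9
after path 5 (14→6→2→5→0→11→8→4, push 4): res(5,1)=9
after path 6 (14→6→2→5→1→12→11→10→4, push 5): res(5,1)=4
after path 7 (14→7→13→6→2→5→1→12→11→10→4, push 1): res(5,1)=3

Residual capacity of (5,1): 3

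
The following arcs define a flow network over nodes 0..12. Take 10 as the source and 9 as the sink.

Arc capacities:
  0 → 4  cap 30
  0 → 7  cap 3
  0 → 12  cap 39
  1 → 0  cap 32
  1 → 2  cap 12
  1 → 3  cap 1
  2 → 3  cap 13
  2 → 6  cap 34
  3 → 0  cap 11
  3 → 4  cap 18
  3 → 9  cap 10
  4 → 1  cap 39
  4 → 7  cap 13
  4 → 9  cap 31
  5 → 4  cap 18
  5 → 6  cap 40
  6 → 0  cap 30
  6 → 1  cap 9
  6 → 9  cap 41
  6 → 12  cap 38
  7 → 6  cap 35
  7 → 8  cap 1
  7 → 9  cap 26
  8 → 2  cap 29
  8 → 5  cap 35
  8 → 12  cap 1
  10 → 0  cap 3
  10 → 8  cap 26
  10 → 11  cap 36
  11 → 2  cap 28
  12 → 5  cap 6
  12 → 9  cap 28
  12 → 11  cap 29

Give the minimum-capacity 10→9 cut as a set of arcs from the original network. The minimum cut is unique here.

augment #1: 10→0→4→9 push 3
augment #2: 10→8→12→9 push 1
augment #3: 10→8→2→3→9 push 10
augment #4: 10→8→2→6→9 push 15
augment #5: 10→11→2→6→9 push 19
augment #6: 10→11→2→3→4→9 push 3
augment #7: 10→11→2→8→5→4→9 push 6
max flow = 57; residual-reachable set from 10 gives S-side
cut edges (S→T): {(10,0), (10,8), (11,2)} total cap 57

Min-cut arcs: {(10,0), (10,8), (11,2)} (total capacity 57)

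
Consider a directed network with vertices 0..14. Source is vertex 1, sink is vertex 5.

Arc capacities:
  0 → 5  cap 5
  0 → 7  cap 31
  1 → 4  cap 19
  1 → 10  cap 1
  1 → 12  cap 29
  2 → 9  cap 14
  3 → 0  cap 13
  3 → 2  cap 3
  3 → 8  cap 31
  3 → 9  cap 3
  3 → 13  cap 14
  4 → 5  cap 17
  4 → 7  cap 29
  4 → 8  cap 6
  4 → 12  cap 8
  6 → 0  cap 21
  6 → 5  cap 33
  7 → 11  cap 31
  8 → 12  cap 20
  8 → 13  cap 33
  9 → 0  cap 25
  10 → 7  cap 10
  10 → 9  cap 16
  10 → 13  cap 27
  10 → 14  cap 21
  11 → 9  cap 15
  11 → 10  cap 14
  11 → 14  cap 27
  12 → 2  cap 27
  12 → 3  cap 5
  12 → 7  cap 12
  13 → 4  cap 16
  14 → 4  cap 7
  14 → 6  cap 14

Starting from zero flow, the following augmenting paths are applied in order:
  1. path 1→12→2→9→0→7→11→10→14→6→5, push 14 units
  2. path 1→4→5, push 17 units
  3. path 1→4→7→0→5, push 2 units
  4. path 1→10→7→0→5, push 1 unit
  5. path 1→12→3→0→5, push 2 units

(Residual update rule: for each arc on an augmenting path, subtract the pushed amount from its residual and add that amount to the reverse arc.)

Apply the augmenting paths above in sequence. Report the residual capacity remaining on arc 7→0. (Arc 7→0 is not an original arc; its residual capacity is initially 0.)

after path 1 (1→12→2→9→0→7→11→10→14→6→5, push 14): res(7,0)=14
after path 2 (1→4→5, push 17): res(7,0)=14
after path 3 (1→4→7→0→5, push 2): res(7,0)=12
after path 4 (1→10→7→0→5, push 1): res(7,0)=11
after path 5 (1→12→3→0→5, push 2): res(7,0)=11

Residual capacity of (7,0): 11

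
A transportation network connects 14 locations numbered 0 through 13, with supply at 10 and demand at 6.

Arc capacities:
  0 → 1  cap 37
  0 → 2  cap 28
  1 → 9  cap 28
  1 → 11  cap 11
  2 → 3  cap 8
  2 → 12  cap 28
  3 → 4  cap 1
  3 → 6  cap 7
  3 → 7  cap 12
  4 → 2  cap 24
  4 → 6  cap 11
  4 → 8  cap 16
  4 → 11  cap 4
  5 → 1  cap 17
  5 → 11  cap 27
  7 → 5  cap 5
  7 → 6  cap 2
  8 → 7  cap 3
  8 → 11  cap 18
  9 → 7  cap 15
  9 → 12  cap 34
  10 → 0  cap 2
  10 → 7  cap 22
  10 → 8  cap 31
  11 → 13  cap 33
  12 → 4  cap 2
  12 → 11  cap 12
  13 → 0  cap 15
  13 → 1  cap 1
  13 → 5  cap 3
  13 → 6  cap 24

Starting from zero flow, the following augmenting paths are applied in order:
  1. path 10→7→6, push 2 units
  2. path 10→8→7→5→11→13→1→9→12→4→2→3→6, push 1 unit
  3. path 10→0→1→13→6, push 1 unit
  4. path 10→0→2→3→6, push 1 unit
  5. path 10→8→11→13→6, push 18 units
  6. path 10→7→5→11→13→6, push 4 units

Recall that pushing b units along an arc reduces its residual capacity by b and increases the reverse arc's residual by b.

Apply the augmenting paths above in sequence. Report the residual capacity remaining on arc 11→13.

Residual capacity of (11,13): 10

after path 1 (10→7→6, push 2): res(11,13)=33
after path 2 (10→8→7→5→11→13→1→9→12→4→2→3→6, push 1): res(11,13)=32
after path 3 (10→0→1→13→6, push 1): res(11,13)=32
after path 4 (10→0→2→3→6, push 1): res(11,13)=32
after path 5 (10→8→11→13→6, push 18): res(11,13)=14
after path 6 (10→7→5→11→13→6, push 4): res(11,13)=10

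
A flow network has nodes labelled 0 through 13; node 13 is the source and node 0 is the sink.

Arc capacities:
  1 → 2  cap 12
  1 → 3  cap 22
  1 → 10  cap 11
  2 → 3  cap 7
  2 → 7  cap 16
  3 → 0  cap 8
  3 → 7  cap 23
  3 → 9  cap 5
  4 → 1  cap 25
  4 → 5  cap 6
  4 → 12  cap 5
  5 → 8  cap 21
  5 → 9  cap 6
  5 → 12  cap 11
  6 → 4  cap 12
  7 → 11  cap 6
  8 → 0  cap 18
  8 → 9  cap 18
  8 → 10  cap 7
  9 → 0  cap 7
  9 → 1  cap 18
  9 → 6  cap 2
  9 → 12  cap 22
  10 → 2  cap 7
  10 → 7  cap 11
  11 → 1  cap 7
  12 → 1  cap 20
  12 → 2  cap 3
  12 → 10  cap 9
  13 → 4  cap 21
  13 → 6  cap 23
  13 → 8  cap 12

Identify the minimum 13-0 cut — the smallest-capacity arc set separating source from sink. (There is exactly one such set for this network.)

Min-cut arcs: {(3,0), (3,9), (4,5), (13,8)} (total capacity 31)

augment #1: 13→8→0 push 12
augment #2: 13→4→1→3→0 push 8
augment #3: 13→4→5→8→0 push 6
augment #4: 13→4→1→3→9→0 push 5
max flow = 31; residual-reachable set from 13 gives S-side
cut edges (S→T): {(3,0), (3,9), (4,5), (13,8)} total cap 31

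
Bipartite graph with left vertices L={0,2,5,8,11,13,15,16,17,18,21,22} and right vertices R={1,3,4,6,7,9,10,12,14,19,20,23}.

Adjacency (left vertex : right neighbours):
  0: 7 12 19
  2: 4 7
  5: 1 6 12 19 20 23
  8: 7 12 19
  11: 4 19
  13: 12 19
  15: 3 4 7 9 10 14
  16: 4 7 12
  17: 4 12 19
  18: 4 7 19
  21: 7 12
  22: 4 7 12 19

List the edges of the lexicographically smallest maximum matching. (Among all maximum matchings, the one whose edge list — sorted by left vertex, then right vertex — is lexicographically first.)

|M| = 6 (so the lex-smallest maximum matching has 6 edges)
process left vertices in ascending order; for each, take the smallest-labelled available neighbour that still permits 6 edges overall, or leave it unmatched if none does
lex-smallest matching: {0-7, 2-4, 5-1, 8-12, 11-19, 15-3}

Lex-smallest maximum matching: {(0,7), (2,4), (5,1), (8,12), (11,19), (15,3)}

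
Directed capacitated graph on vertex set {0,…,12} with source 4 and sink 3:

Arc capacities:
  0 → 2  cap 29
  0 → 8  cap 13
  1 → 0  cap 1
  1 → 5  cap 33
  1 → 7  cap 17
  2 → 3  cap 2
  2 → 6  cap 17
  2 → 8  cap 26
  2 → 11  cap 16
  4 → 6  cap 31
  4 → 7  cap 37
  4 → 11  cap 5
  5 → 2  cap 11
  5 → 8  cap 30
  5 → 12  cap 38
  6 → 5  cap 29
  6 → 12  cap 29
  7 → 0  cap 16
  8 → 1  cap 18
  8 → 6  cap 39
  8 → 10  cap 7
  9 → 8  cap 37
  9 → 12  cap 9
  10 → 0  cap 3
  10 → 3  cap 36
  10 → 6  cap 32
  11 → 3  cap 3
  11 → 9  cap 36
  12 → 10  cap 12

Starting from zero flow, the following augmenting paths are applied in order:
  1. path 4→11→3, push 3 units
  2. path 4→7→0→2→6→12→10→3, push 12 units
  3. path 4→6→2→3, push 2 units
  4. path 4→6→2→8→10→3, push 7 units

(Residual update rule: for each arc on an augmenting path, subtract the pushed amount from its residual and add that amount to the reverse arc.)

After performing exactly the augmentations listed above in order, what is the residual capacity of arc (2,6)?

after path 1 (4→11→3, push 3): res(2,6)=17
after path 2 (4→7→0→2→6→12→10→3, push 12): res(2,6)=5
after path 3 (4→6→2→3, push 2): res(2,6)=7
after path 4 (4→6→2→8→10→3, push 7): res(2,6)=14

Residual capacity of (2,6): 14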